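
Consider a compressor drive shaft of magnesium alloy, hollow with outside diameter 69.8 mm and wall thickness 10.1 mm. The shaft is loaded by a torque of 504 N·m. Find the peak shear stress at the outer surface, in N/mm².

J = π(d_o⁴ − d_i⁴)/32 = π(0.0698⁴ − 0.0496⁴)/32 = 1.736×10^-6 m⁴.
τ_max = T·r/J = 504.0 × 0.0349 / 1.736×10^-6 = 1.013×10^7 Pa.

10.1 N/mm²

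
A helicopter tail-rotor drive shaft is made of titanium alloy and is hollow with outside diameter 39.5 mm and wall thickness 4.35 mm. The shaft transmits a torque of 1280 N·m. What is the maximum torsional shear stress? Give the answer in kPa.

168000 kPa

J = π(d_o⁴ − d_i⁴)/32 = π(0.0395⁴ − 0.0308⁴)/32 = 1.506×10^-7 m⁴.
τ_max = T·r/J = 1280 × 0.0198 / 1.506×10^-7 = 1.678×10^8 Pa.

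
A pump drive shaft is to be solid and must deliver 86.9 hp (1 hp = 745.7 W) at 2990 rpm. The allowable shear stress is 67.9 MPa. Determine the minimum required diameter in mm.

ω = 2π·2990/60 = 313.1 rad/s, so T = P/ω = 86.9×745.7 / 313.1 = 207.0 N·m.
For a solid shaft τ_max = 16T/(πd³), so d = (16T/(π τ_allow))^(1/3) = (16·207.0/(π·6.79×10^7))^(1/3) = 0.02495 m.

24.9 mm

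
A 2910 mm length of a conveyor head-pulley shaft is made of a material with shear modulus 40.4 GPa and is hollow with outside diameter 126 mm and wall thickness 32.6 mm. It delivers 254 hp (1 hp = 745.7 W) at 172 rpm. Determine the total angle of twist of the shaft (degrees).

1.85°

ω = 2π·172/60 = 18.01 rad/s, so T = P/ω = 254×745.7 / 18.01 = 10520 N·m.
J = π(d_o⁴ − d_i⁴)/32 = π(0.126⁴ − 0.0608⁴)/32 = 2.340×10^-5 m⁴.
θ = T·L/(G·J) = 10520 × 2.91 / (40.4×10⁹ × 2.340×10^-5) = 0.03237 rad.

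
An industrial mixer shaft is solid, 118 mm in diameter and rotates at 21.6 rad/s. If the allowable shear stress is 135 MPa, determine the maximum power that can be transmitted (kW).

941 kW

J = πd⁴/32 = π(0.118)⁴/32 = 1.903×10^-5 m⁴.
T_max = τ_allow·J/r = 1.35×10^8 × 1.903×10^-5 / 0.0590 = 43550 N·m.
ω = 21.6 rad/s, so P_max = T_max·ω = 9.407×10^5 W.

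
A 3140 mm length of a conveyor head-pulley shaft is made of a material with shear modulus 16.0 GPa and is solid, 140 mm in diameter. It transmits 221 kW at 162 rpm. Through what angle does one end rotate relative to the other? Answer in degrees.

3.88°

ω = 2π·162/60 = 16.96 rad/s, so T = P/ω = 221×10³ / 16.96 = 13030 N·m.
J = πd⁴/32 = π(0.140)⁴/32 = 3.771×10^-5 m⁴.
θ = T·L/(G·J) = 13030 × 3.14 / (16.0×10⁹ × 3.771×10^-5) = 0.06779 rad.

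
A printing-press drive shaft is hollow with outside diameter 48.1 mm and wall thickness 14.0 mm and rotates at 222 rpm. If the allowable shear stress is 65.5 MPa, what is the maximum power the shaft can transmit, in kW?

J = π(d_o⁴ − d_i⁴)/32 = π(0.0481⁴ − 0.0201⁴)/32 = 5.095×10^-7 m⁴.
T_max = τ_allow·J/r = 6.55×10^7 × 5.095×10^-7 / 0.0241 = 1388 N·m.
ω = 2π·222/60 = 23.25 rad/s, so P_max = T_max·ω = 3.226×10^4 W.

32.3 kW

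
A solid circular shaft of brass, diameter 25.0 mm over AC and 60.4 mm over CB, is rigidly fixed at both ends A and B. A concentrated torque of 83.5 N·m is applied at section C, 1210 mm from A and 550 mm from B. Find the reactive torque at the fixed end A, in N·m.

Compatibility: T_A·a/J_AC = T_B·b/J_CB with T_A + T_B = T₀.
J_AC = 3.83×10^-8 m⁴, J_CB = 1.31×10^-6 m⁴, so T_A = T₀·(J_AC/a)/((J_AC/a)+(J_CB/b)) = 1.099 N·m, T_B = 82.40 N·m.

1.10 N·m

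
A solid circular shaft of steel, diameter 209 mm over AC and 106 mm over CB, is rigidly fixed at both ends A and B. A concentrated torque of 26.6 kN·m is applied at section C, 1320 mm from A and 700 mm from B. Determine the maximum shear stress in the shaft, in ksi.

1.91 ksi

Compatibility: T_A·a/J_AC = T_B·b/J_CB with T_A + T_B = T₀.
J_AC = 1.87×10^-4 m⁴, J_CB = 1.24×10^-5 m⁴, so T_A = T₀·(J_AC/a)/((J_AC/a)+(J_CB/b)) = 23650 N·m, T_B = 2951 N·m.
τ in each portion: τ_AC = 1.32×10^7 Pa, τ_CB = 1.26×10^7 Pa; maximum is in AC.
τ_max = T_AC·r/J = 23650·0.104/1.87×10^-4 = 1.319×10^7 Pa.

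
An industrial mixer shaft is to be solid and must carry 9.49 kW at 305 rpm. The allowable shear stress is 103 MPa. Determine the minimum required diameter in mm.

ω = 2π·305/60 = 31.94 rad/s, so T = P/ω = 9.49×10³ / 31.94 = 297.1 N·m.
For a solid shaft τ_max = 16T/(πd³), so d = (16T/(π τ_allow))^(1/3) = (16·297.1/(π·1.03×10^8))^(1/3) = 0.02449 m.

24.5 mm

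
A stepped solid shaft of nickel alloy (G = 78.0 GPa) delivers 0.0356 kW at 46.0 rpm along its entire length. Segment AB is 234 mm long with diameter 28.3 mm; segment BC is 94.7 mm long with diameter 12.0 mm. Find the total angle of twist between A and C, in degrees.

0.273°

ω = 2π·46.0/60 = 4.817 rad/s, so T = P/ω = 0.0356×10³ / 4.817 = 7.390 N·m.
J_AB = π(0.0283)⁴/32 = 6.30×10^-8 m⁴; J_BC = π(0.0120)⁴/32 = 2.04×10^-9 m⁴.
θ = (T/G)·Σ L_i/J_i = (7.390/78.0×10⁹)·(0.234/6.30×10^-8 + 0.0947/2.04×10^-9) = 4.760×10^-3 rad.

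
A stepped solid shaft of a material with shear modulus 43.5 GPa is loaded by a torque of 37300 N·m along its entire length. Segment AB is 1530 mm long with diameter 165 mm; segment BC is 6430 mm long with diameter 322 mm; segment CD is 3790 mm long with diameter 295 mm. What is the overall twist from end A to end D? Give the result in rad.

0.0276 rad

J_AB = π(0.165)⁴/32 = 7.28×10^-5 m⁴; J_BC = π(0.322)⁴/32 = 1.06×10^-3 m⁴; J_CD = π(0.295)⁴/32 = 7.44×10^-4 m⁴.
θ = (T/G)·Σ L_i/J_i = (37300/43.5×10⁹)·(1.53/7.28×10^-5 + 6.43/1.06×10^-3 + 3.79/7.44×10^-4) = 0.02762 rad.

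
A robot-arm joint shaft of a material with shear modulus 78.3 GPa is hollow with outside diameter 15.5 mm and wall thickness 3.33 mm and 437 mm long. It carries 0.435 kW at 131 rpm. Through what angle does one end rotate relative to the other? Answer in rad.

ω = 2π·131/60 = 13.72 rad/s, so T = P/ω = 0.435×10³ / 13.72 = 31.71 N·m.
J = π(d_o⁴ − d_i⁴)/32 = π(0.0155⁴ − 0.00884⁴)/32 = 5.067×10^-9 m⁴.
θ = T·L/(G·J) = 31.71 × 0.437 / (78.3×10⁹ × 5.067×10^-9) = 0.03493 rad.

0.0349 rad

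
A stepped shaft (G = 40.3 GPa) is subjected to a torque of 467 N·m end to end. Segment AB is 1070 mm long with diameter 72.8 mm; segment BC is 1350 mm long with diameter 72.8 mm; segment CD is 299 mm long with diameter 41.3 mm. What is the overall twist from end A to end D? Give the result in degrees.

1.28°

J_AB = π(0.0728)⁴/32 = 2.76×10^-6 m⁴; J_BC = π(0.0728)⁴/32 = 2.76×10^-6 m⁴; J_CD = π(0.0413)⁴/32 = 2.86×10^-7 m⁴.
θ = (T/G)·Σ L_i/J_i = (467.0/40.3×10⁹)·(1.07/2.76×10^-6 + 1.35/2.76×10^-6 + 0.299/2.86×10^-7) = 0.02230 rad.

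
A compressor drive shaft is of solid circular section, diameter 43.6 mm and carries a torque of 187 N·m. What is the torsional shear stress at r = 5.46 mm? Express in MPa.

J = πd⁴/32 = π(0.0436)⁴/32 = 3.548×10^-7 m⁴.
Shear stress varies linearly with radius: τ = T·r/J = 187.0 × 0.00546 / 3.548×10^-7 = 2.878×10^6 Pa.

2.88 MPa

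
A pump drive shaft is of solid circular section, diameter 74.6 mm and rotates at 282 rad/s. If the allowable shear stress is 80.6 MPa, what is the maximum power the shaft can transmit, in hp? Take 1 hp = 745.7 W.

J = πd⁴/32 = π(0.0746)⁴/32 = 3.041×10^-6 m⁴.
T_max = τ_allow·J/r = 8.06×10^7 × 3.041×10^-6 / 0.0373 = 6570 N·m.
ω = 282 rad/s, so P_max = T_max·ω = 1.853×10^6 W.

2480 hp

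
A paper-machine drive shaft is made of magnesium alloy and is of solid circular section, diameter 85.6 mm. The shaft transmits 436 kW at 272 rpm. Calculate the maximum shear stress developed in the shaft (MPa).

ω = 2π·272/60 = 28.48 rad/s, so T = P/ω = 436×10³ / 28.48 = 15310 N·m.
J = πd⁴/32 = π(0.0856)⁴/32 = 5.271×10^-6 m⁴.
τ_max = T·r/J = 15310 × 0.0428 / 5.271×10^-6 = 1.243×10^8 Pa.

124 MPa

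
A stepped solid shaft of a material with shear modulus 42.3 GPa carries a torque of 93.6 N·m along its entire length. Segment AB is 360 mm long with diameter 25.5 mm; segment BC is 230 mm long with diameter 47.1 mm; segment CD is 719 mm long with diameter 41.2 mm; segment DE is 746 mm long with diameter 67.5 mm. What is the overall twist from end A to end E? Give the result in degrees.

1.53°

J_AB = π(0.0255)⁴/32 = 4.15×10^-8 m⁴; J_BC = π(0.0471)⁴/32 = 4.83×10^-7 m⁴; J_CD = π(0.0412)⁴/32 = 2.83×10^-7 m⁴; J_DE = π(0.0675)⁴/32 = 2.04×10^-6 m⁴.
θ = (T/G)·Σ L_i/J_i = (93.60/42.3×10⁹)·(0.360/4.15×10^-8 + 0.230/4.83×10^-7 + 0.719/2.83×10^-7 + 0.746/2.04×10^-6) = 0.02668 rad.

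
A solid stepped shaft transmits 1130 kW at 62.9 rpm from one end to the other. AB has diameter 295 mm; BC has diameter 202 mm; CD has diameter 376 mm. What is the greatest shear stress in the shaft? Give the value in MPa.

106 MPa

ω = 2π·62.9/60 = 6.587 rad/s, so T = P/ω = 1130×10³ / 6.587 = 171600 N·m.
Under the same torque, τ_max = 16T/(πd³) is largest where d is smallest — segment BC (d = 202 mm).
τ_max = 16·171600/(π·(0.202)³) = 1.060×10^8 Pa.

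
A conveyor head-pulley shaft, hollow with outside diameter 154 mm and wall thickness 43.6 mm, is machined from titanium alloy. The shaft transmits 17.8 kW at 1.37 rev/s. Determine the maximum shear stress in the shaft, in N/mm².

2.99 N/mm²

ω = 2π·1.37 = 8.608 rad/s, so T = P/ω = 17.8×10³ / 8.608 = 2068 N·m.
J = π(d_o⁴ − d_i⁴)/32 = π(0.154⁴ − 0.0668⁴)/32 = 5.326×10^-5 m⁴.
τ_max = T·r/J = 2068 × 0.0770 / 5.326×10^-5 = 2.989×10^6 Pa.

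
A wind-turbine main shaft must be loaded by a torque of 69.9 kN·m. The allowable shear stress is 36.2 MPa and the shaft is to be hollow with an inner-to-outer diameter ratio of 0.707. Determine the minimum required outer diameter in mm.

236 mm

For a hollow shaft with d_i/d_o = 0.707: τ_max = 16T/(π d_o³ (1−k⁴)), so d_o = [16T/(π τ_allow (1−k⁴))]^(1/3) = [16·69900/(π·3.62×10^7·0.7502)]^(1/3) = 0.2358 m.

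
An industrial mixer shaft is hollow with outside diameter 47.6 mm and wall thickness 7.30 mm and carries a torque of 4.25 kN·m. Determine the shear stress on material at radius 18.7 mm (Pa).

2.05e8 Pa

J = π(d_o⁴ − d_i⁴)/32 = π(0.0476⁴ − 0.0330⁴)/32 = 3.876×10^-7 m⁴.
Shear stress varies linearly with radius: τ = T·r/J = 4250 × 0.0187 / 3.876×10^-7 = 2.051×10^8 Pa.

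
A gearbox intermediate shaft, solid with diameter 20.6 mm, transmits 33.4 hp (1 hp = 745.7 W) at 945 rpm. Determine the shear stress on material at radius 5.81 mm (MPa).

82.7 MPa

ω = 2π·945/60 = 98.96 rad/s, so T = P/ω = 33.4×745.7 / 98.96 = 251.7 N·m.
J = πd⁴/32 = π(0.0206)⁴/32 = 1.768×10^-8 m⁴.
Shear stress varies linearly with radius: τ = T·r/J = 251.7 × 0.00581 / 1.768×10^-8 = 8.271×10^7 Pa.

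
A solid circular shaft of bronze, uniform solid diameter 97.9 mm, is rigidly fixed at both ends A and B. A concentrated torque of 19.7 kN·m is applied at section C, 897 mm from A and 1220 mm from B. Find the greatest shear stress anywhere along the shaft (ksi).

8.94 ksi

With uniform GJ and both ends fixed, compatibility θ_AC = θ_CB gives T_A·a = T_B·b, together with T_A + T_B = T₀.
T_A = T₀·b/(a+b) = 19700·1220/2117 = 11350 N·m; T_B = 8347 N·m.
τ in each portion: τ_AC = 6.16×10^7 Pa, τ_CB = 4.53×10^7 Pa; maximum is in AC.
τ_max = T_AC·r/J = 11350·0.0490/9.02×10^-6 = 6.162×10^7 Pa.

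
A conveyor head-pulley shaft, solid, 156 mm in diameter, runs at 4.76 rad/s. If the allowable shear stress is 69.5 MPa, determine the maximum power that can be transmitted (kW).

247 kW

J = πd⁴/32 = π(0.156)⁴/32 = 5.814×10^-5 m⁴.
T_max = τ_allow·J/r = 6.95×10^7 × 5.814×10^-5 / 0.0780 = 51810 N·m.
ω = 4.76 rad/s, so P_max = T_max·ω = 2.466×10^5 W.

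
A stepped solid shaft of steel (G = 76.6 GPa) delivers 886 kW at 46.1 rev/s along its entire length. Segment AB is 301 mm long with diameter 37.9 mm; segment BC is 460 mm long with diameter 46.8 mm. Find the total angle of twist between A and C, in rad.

0.0983 rad

ω = 2π·46.1 = 289.7 rad/s, so T = P/ω = 886×10³ / 289.7 = 3059 N·m.
J_AB = π(0.0379)⁴/32 = 2.03×10^-7 m⁴; J_BC = π(0.0468)⁴/32 = 4.71×10^-7 m⁴.
θ = (T/G)·Σ L_i/J_i = (3059/76.6×10⁹)·(0.301/2.03×10^-7 + 0.460/4.71×10^-7) = 0.09834 rad.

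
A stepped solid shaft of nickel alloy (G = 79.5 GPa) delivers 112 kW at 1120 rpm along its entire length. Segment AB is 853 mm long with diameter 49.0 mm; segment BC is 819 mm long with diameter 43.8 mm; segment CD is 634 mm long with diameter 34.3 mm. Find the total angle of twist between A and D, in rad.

0.101 rad

ω = 2π·1120/60 = 117.3 rad/s, so T = P/ω = 112×10³ / 117.3 = 954.9 N·m.
J_AB = π(0.0490)⁴/32 = 5.66×10^-7 m⁴; J_BC = π(0.0438)⁴/32 = 3.61×10^-7 m⁴; J_CD = π(0.0343)⁴/32 = 1.36×10^-7 m⁴.
θ = (T/G)·Σ L_i/J_i = (954.9/79.5×10⁹)·(0.853/5.66×10^-7 + 0.819/3.61×10^-7 + 0.634/1.36×10^-7) = 0.1014 rad.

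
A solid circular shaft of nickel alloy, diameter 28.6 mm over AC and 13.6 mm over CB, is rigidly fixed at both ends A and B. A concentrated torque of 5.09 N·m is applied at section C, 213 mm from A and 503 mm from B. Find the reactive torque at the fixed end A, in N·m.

Compatibility: T_A·a/J_AC = T_B·b/J_CB with T_A + T_B = T₀.
J_AC = 6.57×10^-8 m⁴, J_CB = 3.36×10^-9 m⁴, so T_A = T₀·(J_AC/a)/((J_AC/a)+(J_CB/b)) = 4.982 N·m, T_B = 0.1079 N·m.

4.98 N·m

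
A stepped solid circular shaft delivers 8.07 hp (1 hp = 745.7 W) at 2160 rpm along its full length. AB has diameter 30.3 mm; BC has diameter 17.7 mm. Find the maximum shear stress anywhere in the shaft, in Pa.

ω = 2π·2160/60 = 226.2 rad/s, so T = P/ω = 8.07×745.7 / 226.2 = 26.60 N·m.
Under the same torque, τ_max = 16T/(πd³) is largest where d is smallest — segment BC (d = 17.7 mm).
τ_max = 16·26.60/(π·(0.0177)³) = 2.443×10^7 Pa.

2.44e7 Pa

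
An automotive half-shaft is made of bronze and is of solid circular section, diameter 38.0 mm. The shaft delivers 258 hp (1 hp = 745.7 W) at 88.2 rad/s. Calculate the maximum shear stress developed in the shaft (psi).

ω = 88.2 rad/s, so T = P/ω = 258×745.7 / 88.20 = 2181 N·m.
J = πd⁴/32 = π(0.0380)⁴/32 = 2.047×10^-7 m⁴.
τ_max = T·r/J = 2181 × 0.0190 / 2.047×10^-7 = 2.025×10^8 Pa.

29400 psi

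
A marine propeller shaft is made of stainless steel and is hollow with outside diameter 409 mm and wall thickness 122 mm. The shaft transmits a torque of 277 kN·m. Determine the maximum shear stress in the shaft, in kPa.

J = π(d_o⁴ − d_i⁴)/32 = π(0.409⁴ − 0.165⁴)/32 = 2.674×10^-3 m⁴.
τ_max = T·r/J = 277000 × 0.204 / 2.674×10^-3 = 2.118×10^7 Pa.

21200 kPa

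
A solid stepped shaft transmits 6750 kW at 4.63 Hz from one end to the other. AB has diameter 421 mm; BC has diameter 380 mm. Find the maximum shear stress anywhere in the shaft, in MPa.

ω = 2π·4.63 = 29.09 rad/s, so T = P/ω = 6750×10³ / 29.09 = 232000 N·m.
Under the same torque, τ_max = 16T/(πd³) is largest where d is smallest — segment BC (d = 380 mm).
τ_max = 16·232000/(π·(0.380)³) = 2.154×10^7 Pa.

21.5 MPa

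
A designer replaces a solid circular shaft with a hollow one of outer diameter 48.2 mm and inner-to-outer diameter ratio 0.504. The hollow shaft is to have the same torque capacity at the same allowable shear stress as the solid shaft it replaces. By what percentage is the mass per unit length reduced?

Equal τ_max and T ⇒ the solid shaft needs d_s³ = d_o³(1−k⁴), so d_s = 48.2·(1−0.504⁴)^(1/3) = 47.14 mm.
Area ratio A_h/A_s = d_o²(1−k²)/d_s² = (1−k²)/(1−k⁴)^(2/3) = 0.7799.
Mass saving = 1 − 0.7799 = 22.0 %.

22.0 %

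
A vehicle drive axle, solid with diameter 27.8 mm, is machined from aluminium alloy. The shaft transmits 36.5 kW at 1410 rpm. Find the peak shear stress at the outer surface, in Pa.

ω = 2π·1410/60 = 147.7 rad/s, so T = P/ω = 36.5×10³ / 147.7 = 247.2 N·m.
J = πd⁴/32 = π(0.0278)⁴/32 = 5.864×10^-8 m⁴.
τ_max = T·r/J = 247.2 × 0.0139 / 5.864×10^-8 = 5.860×10^7 Pa.

5.86e7 Pa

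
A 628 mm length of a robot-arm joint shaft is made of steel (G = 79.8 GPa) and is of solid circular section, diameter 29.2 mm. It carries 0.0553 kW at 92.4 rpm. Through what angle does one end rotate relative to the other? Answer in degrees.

ω = 2π·92.4/60 = 9.676 rad/s, so T = P/ω = 0.0553×10³ / 9.676 = 5.715 N·m.
J = πd⁴/32 = π(0.0292)⁴/32 = 7.137×10^-8 m⁴.
θ = T·L/(G·J) = 5.715 × 0.628 / (79.8×10⁹ × 7.137×10^-8) = 6.302×10^-4 rad.

0.0361°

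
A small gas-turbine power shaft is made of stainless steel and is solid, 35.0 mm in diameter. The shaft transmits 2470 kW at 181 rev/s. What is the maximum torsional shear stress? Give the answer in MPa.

ω = 2π·181 = 1137 rad/s, so T = P/ω = 2470×10³ / 1137 = 2172 N·m.
J = πd⁴/32 = π(0.0350)⁴/32 = 1.473×10^-7 m⁴.
τ_max = T·r/J = 2172 × 0.0175 / 1.473×10^-7 = 2.580×10^8 Pa.

258 MPa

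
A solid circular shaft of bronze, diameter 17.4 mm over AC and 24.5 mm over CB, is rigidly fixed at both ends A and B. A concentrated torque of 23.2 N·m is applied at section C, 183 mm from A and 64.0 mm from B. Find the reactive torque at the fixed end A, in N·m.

Compatibility: T_A·a/J_AC = T_B·b/J_CB with T_A + T_B = T₀.
J_AC = 9.00×10^-9 m⁴, J_CB = 3.54×10^-8 m⁴, so T_A = T₀·(J_AC/a)/((J_AC/a)+(J_CB/b)) = 1.896 N·m, T_B = 21.30 N·m.

1.90 N·m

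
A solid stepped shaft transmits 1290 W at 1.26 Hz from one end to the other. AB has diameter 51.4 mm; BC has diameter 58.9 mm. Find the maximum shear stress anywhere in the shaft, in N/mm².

6.11 N/mm²

ω = 2π·1.26 = 7.917 rad/s, so T = P/ω = 1290 / 7.917 = 162.9 N·m.
Under the same torque, τ_max = 16T/(πd³) is largest where d is smallest — segment AB (d = 51.4 mm).
τ_max = 16·162.9/(π·(0.0514)³) = 6.111×10^6 Pa.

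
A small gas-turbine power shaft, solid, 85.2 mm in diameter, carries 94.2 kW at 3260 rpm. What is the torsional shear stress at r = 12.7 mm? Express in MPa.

ω = 2π·3260/60 = 341.4 rad/s, so T = P/ω = 94.2×10³ / 341.4 = 275.9 N·m.
J = πd⁴/32 = π(0.0852)⁴/32 = 5.173×10^-6 m⁴.
Shear stress varies linearly with radius: τ = T·r/J = 275.9 × 0.0127 / 5.173×10^-6 = 6.774×10^5 Pa.

0.677 MPa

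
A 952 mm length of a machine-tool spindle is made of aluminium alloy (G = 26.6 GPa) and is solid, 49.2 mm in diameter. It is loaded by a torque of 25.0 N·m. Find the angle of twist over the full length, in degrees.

J = πd⁴/32 = π(0.0492)⁴/32 = 5.753×10^-7 m⁴.
θ = T·L/(G·J) = 25.00 × 0.952 / (26.6×10⁹ × 5.753×10^-7) = 1.555×10^-3 rad.

0.0891°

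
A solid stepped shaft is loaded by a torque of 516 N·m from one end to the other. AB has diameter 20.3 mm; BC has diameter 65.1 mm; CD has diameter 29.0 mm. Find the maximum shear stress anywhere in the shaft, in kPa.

314000 kPa

Under the same torque, τ_max = 16T/(πd³) is largest where d is smallest — segment AB (d = 20.3 mm).
τ_max = 16·516.0/(π·(0.0203)³) = 3.141×10^8 Pa.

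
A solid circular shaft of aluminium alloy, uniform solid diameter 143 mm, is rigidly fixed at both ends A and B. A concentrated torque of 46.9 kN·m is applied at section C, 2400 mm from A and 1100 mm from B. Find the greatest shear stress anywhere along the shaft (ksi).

With uniform GJ and both ends fixed, compatibility θ_AC = θ_CB gives T_A·a = T_B·b, together with T_A + T_B = T₀.
T_A = T₀·b/(a+b) = 46900·1100/3500 = 14740 N·m; T_B = 32160 N·m.
τ in each portion: τ_AC = 2.57×10^7 Pa, τ_CB = 5.60×10^7 Pa; maximum is in CB.
τ_max = T_CB·r/J = 32160·0.0715/4.11×10^-5 = 5.601×10^7 Pa.

8.12 ksi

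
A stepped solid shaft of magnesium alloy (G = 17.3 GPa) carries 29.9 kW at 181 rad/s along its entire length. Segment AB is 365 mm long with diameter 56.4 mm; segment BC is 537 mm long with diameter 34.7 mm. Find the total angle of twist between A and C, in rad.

ω = 181 rad/s, so T = P/ω = 29.9×10³ / 181.0 = 165.2 N·m.
J_AB = π(0.0564)⁴/32 = 9.93×10^-7 m⁴; J_BC = π(0.0347)⁴/32 = 1.42×10^-7 m⁴.
θ = (T/G)·Σ L_i/J_i = (165.2/17.3×10⁹)·(0.365/9.93×10^-7 + 0.537/1.42×10^-7) = 0.03953 rad.

0.0395 rad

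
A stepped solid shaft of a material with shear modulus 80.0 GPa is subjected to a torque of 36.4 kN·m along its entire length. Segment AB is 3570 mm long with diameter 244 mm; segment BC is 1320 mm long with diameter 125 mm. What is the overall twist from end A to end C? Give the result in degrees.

1.70°

J_AB = π(0.244)⁴/32 = 3.48×10^-4 m⁴; J_BC = π(0.125)⁴/32 = 2.40×10^-5 m⁴.
θ = (T/G)·Σ L_i/J_i = (36400/80.0×10⁹)·(3.57/3.48×10^-4 + 1.32/2.40×10^-5) = 0.02973 rad.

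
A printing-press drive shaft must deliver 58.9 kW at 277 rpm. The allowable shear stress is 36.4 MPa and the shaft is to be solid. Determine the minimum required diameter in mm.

65.7 mm

ω = 2π·277/60 = 29.01 rad/s, so T = P/ω = 58.9×10³ / 29.01 = 2031 N·m.
For a solid shaft τ_max = 16T/(πd³), so d = (16T/(π τ_allow))^(1/3) = (16·2031/(π·3.64×10^7))^(1/3) = 0.06574 m.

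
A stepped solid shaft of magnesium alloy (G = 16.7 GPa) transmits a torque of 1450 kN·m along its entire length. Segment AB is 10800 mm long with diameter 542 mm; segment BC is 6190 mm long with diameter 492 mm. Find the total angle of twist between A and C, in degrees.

11.7°

J_AB = π(0.542)⁴/32 = 8.47×10^-3 m⁴; J_BC = π(0.492)⁴/32 = 5.75×10^-3 m⁴.
θ = (T/G)·Σ L_i/J_i = (1.450e6/16.7×10⁹)·(10.8/8.47×10^-3 + 6.19/5.75×10^-3) = 0.2041 rad.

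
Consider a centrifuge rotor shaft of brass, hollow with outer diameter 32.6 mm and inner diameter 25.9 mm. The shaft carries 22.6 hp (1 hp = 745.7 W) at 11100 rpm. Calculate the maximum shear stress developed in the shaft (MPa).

3.54 MPa

ω = 2π·11100/60 = 1162 rad/s, so T = P/ω = 22.6×745.7 / 1162 = 14.50 N·m.
J = π(d_o⁴ − d_i⁴)/32 = π(0.0326⁴ − 0.0259⁴)/32 = 6.671×10^-8 m⁴.
τ_max = T·r/J = 14.50 × 0.0163 / 6.671×10^-8 = 3.543×10^6 Pa.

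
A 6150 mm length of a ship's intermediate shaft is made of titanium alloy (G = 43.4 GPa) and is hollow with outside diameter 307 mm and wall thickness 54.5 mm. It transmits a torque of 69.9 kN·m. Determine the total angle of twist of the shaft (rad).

J = π(d_o⁴ − d_i⁴)/32 = π(0.307⁴ − 0.198⁴)/32 = 7.212×10^-4 m⁴.
θ = T·L/(G·J) = 69900 × 6.15 / (43.4×10⁹ × 7.212×10^-4) = 0.01373 rad.

0.0137 rad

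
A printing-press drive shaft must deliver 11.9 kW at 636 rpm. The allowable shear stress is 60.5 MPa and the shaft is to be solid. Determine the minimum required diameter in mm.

24.7 mm

ω = 2π·636/60 = 66.60 rad/s, so T = P/ω = 11.9×10³ / 66.60 = 178.7 N·m.
For a solid shaft τ_max = 16T/(πd³), so d = (16T/(π τ_allow))^(1/3) = (16·178.7/(π·6.05×10^7))^(1/3) = 0.02468 m.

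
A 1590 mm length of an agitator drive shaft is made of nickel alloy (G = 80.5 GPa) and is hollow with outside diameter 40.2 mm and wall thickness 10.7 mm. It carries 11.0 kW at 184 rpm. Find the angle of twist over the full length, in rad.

ω = 2π·184/60 = 19.27 rad/s, so T = P/ω = 11.0×10³ / 19.27 = 570.9 N·m.
J = π(d_o⁴ − d_i⁴)/32 = π(0.0402⁴ − 0.0188⁴)/32 = 2.441×10^-7 m⁴.
θ = T·L/(G·J) = 570.9 × 1.59 / (80.5×10⁹ × 2.441×10^-7) = 0.04619 rad.

0.0462 rad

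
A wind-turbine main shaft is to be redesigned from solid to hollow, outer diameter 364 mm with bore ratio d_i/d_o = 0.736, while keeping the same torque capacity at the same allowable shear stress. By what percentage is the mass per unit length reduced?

Equal τ_max and T ⇒ the solid shaft needs d_s³ = d_o³(1−k⁴), so d_s = 364·(1−0.736⁴)^(1/3) = 324.2 mm.
Area ratio A_h/A_s = d_o²(1−k²)/d_s² = (1−k²)/(1−k⁴)^(2/3) = 0.5777.
Mass saving = 1 − 0.5777 = 42.2 %.

42.2 %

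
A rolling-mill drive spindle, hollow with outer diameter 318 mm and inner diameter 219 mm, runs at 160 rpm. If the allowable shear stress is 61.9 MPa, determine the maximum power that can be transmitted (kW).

J = π(d_o⁴ − d_i⁴)/32 = π(0.318⁴ − 0.219⁴)/32 = 7.781×10^-4 m⁴.
T_max = τ_allow·J/r = 6.19×10^7 × 7.781×10^-4 / 0.159 = 302900 N·m.
ω = 2π·160/60 = 16.76 rad/s, so P_max = T_max·ω = 5.076×10^6 W.

5080 kW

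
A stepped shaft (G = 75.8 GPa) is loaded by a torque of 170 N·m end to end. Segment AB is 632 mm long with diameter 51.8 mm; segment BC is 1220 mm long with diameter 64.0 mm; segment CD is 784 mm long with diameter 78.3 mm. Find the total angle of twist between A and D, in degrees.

J_AB = π(0.0518)⁴/32 = 7.07×10^-7 m⁴; J_BC = π(0.0640)⁴/32 = 1.65×10^-6 m⁴; J_CD = π(0.0783)⁴/32 = 3.69×10^-6 m⁴.
θ = (T/G)·Σ L_i/J_i = (170.0/75.8×10⁹)·(0.632/7.07×10^-7 + 1.22/1.65×10^-6 + 0.784/3.69×10^-6) = 4.143×10^-3 rad.

0.237°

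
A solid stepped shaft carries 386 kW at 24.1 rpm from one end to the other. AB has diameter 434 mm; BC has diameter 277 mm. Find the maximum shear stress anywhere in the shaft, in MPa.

ω = 2π·24.1/60 = 2.524 rad/s, so T = P/ω = 386×10³ / 2.524 = 152900 N·m.
Under the same torque, τ_max = 16T/(πd³) is largest where d is smallest — segment BC (d = 277 mm).
τ_max = 16·152900/(π·(0.277)³) = 3.665×10^7 Pa.

36.6 MPa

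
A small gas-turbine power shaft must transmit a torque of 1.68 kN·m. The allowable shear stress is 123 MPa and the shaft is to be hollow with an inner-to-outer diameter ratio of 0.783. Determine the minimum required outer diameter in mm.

For a hollow shaft with d_i/d_o = 0.783: τ_max = 16T/(π d_o³ (1−k⁴)), so d_o = [16T/(π τ_allow (1−k⁴))]^(1/3) = [16·1680/(π·1.23×10^8·0.6241)]^(1/3) = 0.04812 m.

48.1 mm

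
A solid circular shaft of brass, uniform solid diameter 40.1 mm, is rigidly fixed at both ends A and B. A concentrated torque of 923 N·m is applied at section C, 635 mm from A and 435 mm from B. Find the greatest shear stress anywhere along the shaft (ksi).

6.27 ksi

With uniform GJ and both ends fixed, compatibility θ_AC = θ_CB gives T_A·a = T_B·b, together with T_A + T_B = T₀.
T_A = T₀·b/(a+b) = 923.0·435/1070 = 375.2 N·m; T_B = 547.8 N·m.
τ in each portion: τ_AC = 2.96×10^7 Pa, τ_CB = 4.33×10^7 Pa; maximum is in CB.
τ_max = T_CB·r/J = 547.8·0.0201/2.54×10^-7 = 4.326×10^7 Pa.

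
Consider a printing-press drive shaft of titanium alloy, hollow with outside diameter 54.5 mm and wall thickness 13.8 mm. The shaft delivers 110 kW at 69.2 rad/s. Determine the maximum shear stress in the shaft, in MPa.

ω = 69.2 rad/s, so T = P/ω = 110×10³ / 69.20 = 1590 N·m.
J = π(d_o⁴ − d_i⁴)/32 = π(0.0545⁴ − 0.0269⁴)/32 = 8.147×10^-7 m⁴.
τ_max = T·r/J = 1590 × 0.0272 / 8.147×10^-7 = 5.317×10^7 Pa.

53.2 MPa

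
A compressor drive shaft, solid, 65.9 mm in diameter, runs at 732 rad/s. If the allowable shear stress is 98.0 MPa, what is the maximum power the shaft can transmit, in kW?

J = πd⁴/32 = π(0.0659)⁴/32 = 1.852×10^-6 m⁴.
T_max = τ_allow·J/r = 9.80×10^7 × 1.852×10^-6 / 0.0330 = 5507 N·m.
ω = 732 rad/s, so P_max = T_max·ω = 4.031×10^6 W.

4030 kW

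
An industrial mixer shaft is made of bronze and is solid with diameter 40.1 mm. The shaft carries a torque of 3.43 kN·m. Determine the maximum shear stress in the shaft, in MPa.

271 MPa

J = πd⁴/32 = π(0.0401)⁴/32 = 2.539×10^-7 m⁴.
τ_max = T·r/J = 3430 × 0.0201 / 2.539×10^-7 = 2.709×10^8 Pa.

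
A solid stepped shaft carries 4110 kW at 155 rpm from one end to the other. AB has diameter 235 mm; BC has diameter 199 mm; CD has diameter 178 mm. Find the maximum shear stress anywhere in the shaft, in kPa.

ω = 2π·155/60 = 16.23 rad/s, so T = P/ω = 4110×10³ / 16.23 = 253200 N·m.
Under the same torque, τ_max = 16T/(πd³) is largest where d is smallest — segment CD (d = 178 mm).
τ_max = 16·253200/(π·(0.178)³) = 2.287×10^8 Pa.

229000 kPa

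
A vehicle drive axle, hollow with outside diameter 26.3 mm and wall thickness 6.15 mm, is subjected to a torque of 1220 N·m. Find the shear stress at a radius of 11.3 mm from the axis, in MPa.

319 MPa

J = π(d_o⁴ − d_i⁴)/32 = π(0.0263⁴ − 0.0140⁴)/32 = 4.320×10^-8 m⁴.
Shear stress varies linearly with radius: τ = T·r/J = 1220 × 0.0113 / 4.320×10^-8 = 3.191×10^8 Pa.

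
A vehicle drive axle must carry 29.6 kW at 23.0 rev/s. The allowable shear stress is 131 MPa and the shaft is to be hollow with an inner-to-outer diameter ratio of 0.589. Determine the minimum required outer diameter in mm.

20.8 mm

ω = 2π·23.0 = 144.5 rad/s, so T = P/ω = 29.6×10³ / 144.5 = 204.8 N·m.
For a hollow shaft with d_i/d_o = 0.589: τ_max = 16T/(π d_o³ (1−k⁴)), so d_o = [16T/(π τ_allow (1−k⁴))]^(1/3) = [16·204.8/(π·1.31×10^8·0.8796)]^(1/3) = 0.02084 m.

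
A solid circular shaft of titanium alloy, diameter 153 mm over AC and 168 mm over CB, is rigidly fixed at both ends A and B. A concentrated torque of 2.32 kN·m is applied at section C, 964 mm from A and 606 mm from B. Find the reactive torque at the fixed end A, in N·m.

Compatibility: T_A·a/J_AC = T_B·b/J_CB with T_A + T_B = T₀.
J_AC = 5.38×10^-5 m⁴, J_CB = 7.82×10^-5 m⁴, so T_A = T₀·(J_AC/a)/((J_AC/a)+(J_CB/b)) = 700.4 N·m, T_B = 1620 N·m.

700 N·m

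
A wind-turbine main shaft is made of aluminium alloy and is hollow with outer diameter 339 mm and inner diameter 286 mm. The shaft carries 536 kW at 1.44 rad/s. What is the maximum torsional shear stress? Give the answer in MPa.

ω = 1.44 rad/s, so T = P/ω = 536×10³ / 1.440 = 372200 N·m.
J = π(d_o⁴ − d_i⁴)/32 = π(0.339⁴ − 0.286⁴)/32 = 6.397×10^-4 m⁴.
τ_max = T·r/J = 372200 × 0.170 / 6.397×10^-4 = 9.862×10^7 Pa.

98.6 MPa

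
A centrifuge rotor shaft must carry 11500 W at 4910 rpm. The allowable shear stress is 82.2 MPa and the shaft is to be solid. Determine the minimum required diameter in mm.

ω = 2π·4910/60 = 514.2 rad/s, so T = P/ω = 11500 / 514.2 = 22.37 N·m.
For a solid shaft τ_max = 16T/(πd³), so d = (16T/(π τ_allow))^(1/3) = (16·22.37/(π·8.22×10^7))^(1/3) = 0.01115 m.

11.1 mm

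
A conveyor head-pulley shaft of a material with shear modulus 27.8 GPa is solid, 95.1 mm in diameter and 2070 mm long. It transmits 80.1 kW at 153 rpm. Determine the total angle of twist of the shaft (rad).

0.0464 rad

ω = 2π·153/60 = 16.02 rad/s, so T = P/ω = 80.1×10³ / 16.02 = 4999 N·m.
J = πd⁴/32 = π(0.0951)⁴/32 = 8.030×10^-6 m⁴.
θ = T·L/(G·J) = 4999 × 2.07 / (27.8×10⁹ × 8.030×10^-6) = 0.04636 rad.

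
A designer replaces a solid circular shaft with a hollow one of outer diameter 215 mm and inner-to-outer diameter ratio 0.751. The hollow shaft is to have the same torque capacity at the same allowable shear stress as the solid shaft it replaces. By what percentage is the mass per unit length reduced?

Equal τ_max and T ⇒ the solid shaft needs d_s³ = d_o³(1−k⁴), so d_s = 215·(1−0.751⁴)^(1/3) = 189.2 mm.
Area ratio A_h/A_s = d_o²(1−k²)/d_s² = (1−k²)/(1−k⁴)^(2/3) = 0.5628.
Mass saving = 1 − 0.5628 = 43.7 %.

43.7 %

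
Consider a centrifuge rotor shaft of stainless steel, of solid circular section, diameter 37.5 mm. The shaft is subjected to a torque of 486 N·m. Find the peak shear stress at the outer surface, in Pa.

4.69e7 Pa

J = πd⁴/32 = π(0.0375)⁴/32 = 1.941×10^-7 m⁴.
τ_max = T·r/J = 486.0 × 0.0187 / 1.941×10^-7 = 4.694×10^7 Pa.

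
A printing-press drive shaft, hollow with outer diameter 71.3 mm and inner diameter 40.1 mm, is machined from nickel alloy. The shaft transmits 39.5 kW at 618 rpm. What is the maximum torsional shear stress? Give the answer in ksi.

ω = 2π·618/60 = 64.72 rad/s, so T = P/ω = 39.5×10³ / 64.72 = 610.4 N·m.
J = π(d_o⁴ − d_i⁴)/32 = π(0.0713⁴ − 0.0401⁴)/32 = 2.283×10^-6 m⁴.
τ_max = T·r/J = 610.4 × 0.0357 / 2.283×10^-6 = 9.529×10^6 Pa.

1.38 ksi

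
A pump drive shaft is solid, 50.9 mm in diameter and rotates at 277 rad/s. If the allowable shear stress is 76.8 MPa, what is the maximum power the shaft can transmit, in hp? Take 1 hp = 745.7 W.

J = πd⁴/32 = π(0.0509)⁴/32 = 6.590×10^-7 m⁴.
T_max = τ_allow·J/r = 7.68×10^7 × 6.590×10^-7 / 0.0255 = 1989 N·m.
ω = 277 rad/s, so P_max = T_max·ω = 5.508×10^5 W.

739 hp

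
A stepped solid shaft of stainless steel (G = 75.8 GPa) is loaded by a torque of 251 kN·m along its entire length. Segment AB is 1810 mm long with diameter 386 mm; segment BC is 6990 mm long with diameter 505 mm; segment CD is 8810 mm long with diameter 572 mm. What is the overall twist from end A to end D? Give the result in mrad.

J_AB = π(0.386)⁴/32 = 2.18×10^-3 m⁴; J_BC = π(0.505)⁴/32 = 6.39×10^-3 m⁴; J_CD = π(0.572)⁴/32 = 0.0105 m⁴.
θ = (T/G)·Σ L_i/J_i = (251000/75.8×10⁹)·(1.81/2.18×10^-3 + 6.99/6.39×10^-3 + 8.81/0.0105) = 9.151×10^-3 rad.

9.15 mrad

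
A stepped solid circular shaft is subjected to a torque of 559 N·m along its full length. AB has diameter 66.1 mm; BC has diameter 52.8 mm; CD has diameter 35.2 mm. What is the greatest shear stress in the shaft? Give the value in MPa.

65.3 MPa

Under the same torque, τ_max = 16T/(πd³) is largest where d is smallest — segment CD (d = 35.2 mm).
τ_max = 16·559.0/(π·(0.0352)³) = 6.528×10^7 Pa.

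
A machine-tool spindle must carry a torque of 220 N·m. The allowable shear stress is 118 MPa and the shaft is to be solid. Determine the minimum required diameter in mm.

21.2 mm

For a solid shaft τ_max = 16T/(πd³), so d = (16T/(π τ_allow))^(1/3) = (16·220.0/(π·1.18×10^8))^(1/3) = 0.02118 m.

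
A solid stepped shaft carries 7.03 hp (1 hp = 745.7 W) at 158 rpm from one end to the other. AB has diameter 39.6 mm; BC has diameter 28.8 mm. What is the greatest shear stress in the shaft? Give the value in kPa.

67600 kPa

ω = 2π·158/60 = 16.55 rad/s, so T = P/ω = 7.03×745.7 / 16.55 = 316.8 N·m.
Under the same torque, τ_max = 16T/(πd³) is largest where d is smallest — segment BC (d = 28.8 mm).
τ_max = 16·316.8/(π·(0.0288)³) = 6.755×10^7 Pa.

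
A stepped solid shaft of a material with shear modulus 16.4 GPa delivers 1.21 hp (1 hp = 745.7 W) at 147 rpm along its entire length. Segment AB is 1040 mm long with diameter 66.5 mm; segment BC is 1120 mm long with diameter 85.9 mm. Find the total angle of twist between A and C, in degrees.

0.154°

ω = 2π·147/60 = 15.39 rad/s, so T = P/ω = 1.21×745.7 / 15.39 = 58.61 N·m.
J_AB = π(0.0665)⁴/32 = 1.92×10^-6 m⁴; J_BC = π(0.0859)⁴/32 = 5.35×10^-6 m⁴.
θ = (T/G)·Σ L_i/J_i = (58.61/16.4×10⁹)·(1.04/1.92×10^-6 + 1.12/5.35×10^-6) = 2.685×10^-3 rad.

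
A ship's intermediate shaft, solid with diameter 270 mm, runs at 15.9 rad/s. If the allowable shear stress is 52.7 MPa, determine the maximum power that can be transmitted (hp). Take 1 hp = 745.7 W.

4340 hp

J = πd⁴/32 = π(0.270)⁴/32 = 5.217×10^-4 m⁴.
T_max = τ_allow·J/r = 5.27×10^7 × 5.217×10^-4 / 0.135 = 203700 N·m.
ω = 15.9 rad/s, so P_max = T_max·ω = 3.238×10^6 W.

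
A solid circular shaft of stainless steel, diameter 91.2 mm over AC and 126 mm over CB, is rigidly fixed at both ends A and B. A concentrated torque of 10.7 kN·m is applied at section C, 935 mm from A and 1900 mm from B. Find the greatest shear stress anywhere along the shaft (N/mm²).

25.7 N/mm²

Compatibility: T_A·a/J_AC = T_B·b/J_CB with T_A + T_B = T₀.
J_AC = 6.79×10^-6 m⁴, J_CB = 2.47×10^-5 m⁴, so T_A = T₀·(J_AC/a)/((J_AC/a)+(J_CB/b)) = 3831 N·m, T_B = 6869 N·m.
τ in each portion: τ_AC = 2.57×10^7 Pa, τ_CB = 1.75×10^7 Pa; maximum is in AC.
τ_max = T_AC·r/J = 3831·0.0456/6.79×10^-6 = 2.572×10^7 Pa.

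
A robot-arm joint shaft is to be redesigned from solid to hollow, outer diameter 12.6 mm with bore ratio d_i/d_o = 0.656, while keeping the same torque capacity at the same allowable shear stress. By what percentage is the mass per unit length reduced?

Equal τ_max and T ⇒ the solid shaft needs d_s³ = d_o³(1−k⁴), so d_s = 12.6·(1−0.656⁴)^(1/3) = 11.77 mm.
Area ratio A_h/A_s = d_o²(1−k²)/d_s² = (1−k²)/(1−k⁴)^(2/3) = 0.6530.
Mass saving = 1 − 0.6530 = 34.7 %.

34.7 %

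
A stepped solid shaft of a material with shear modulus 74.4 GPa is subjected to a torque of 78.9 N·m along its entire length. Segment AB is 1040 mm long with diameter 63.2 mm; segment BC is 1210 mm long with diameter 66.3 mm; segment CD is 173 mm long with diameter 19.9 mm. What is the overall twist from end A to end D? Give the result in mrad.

J_AB = π(0.0632)⁴/32 = 1.57×10^-6 m⁴; J_BC = π(0.0663)⁴/32 = 1.90×10^-6 m⁴; J_CD = π(0.0199)⁴/32 = 1.54×10^-8 m⁴.
θ = (T/G)·Σ L_i/J_i = (78.90/74.4×10⁹)·(1.04/1.57×10^-6 + 1.21/1.90×10^-6 + 0.173/1.54×10^-8) = 0.01330 rad.

13.3 mrad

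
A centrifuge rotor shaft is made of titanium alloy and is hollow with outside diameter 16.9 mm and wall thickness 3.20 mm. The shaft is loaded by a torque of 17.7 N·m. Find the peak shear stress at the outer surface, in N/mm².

21.9 N/mm²

J = π(d_o⁴ − d_i⁴)/32 = π(0.0169⁴ − 0.0105⁴)/32 = 6.815×10^-9 m⁴.
τ_max = T·r/J = 17.70 × 0.00845 / 6.815×10^-9 = 2.195×10^7 Pa.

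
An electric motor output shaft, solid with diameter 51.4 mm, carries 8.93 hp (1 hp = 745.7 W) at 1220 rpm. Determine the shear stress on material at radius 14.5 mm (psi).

160 psi

ω = 2π·1220/60 = 127.8 rad/s, so T = P/ω = 8.93×745.7 / 127.8 = 52.12 N·m.
J = πd⁴/32 = π(0.0514)⁴/32 = 6.853×10^-7 m⁴.
Shear stress varies linearly with radius: τ = T·r/J = 52.12 × 0.0145 / 6.853×10^-7 = 1.103×10^6 Pa.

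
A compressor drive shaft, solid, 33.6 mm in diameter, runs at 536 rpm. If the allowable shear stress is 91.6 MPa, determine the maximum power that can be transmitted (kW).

38.3 kW

J = πd⁴/32 = π(0.0336)⁴/32 = 1.251×10^-7 m⁴.
T_max = τ_allow·J/r = 9.16×10^7 × 1.251×10^-7 / 0.0168 = 682.2 N·m.
ω = 2π·536/60 = 56.13 rad/s, so P_max = T_max·ω = 3.829×10^4 W.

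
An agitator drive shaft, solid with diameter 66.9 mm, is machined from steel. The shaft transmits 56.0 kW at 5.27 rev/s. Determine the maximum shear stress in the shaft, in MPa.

ω = 2π·5.27 = 33.11 rad/s, so T = P/ω = 56.0×10³ / 33.11 = 1691 N·m.
J = πd⁴/32 = π(0.0669)⁴/32 = 1.967×10^-6 m⁴.
τ_max = T·r/J = 1691 × 0.0335 / 1.967×10^-6 = 2.877×10^7 Pa.

28.8 MPa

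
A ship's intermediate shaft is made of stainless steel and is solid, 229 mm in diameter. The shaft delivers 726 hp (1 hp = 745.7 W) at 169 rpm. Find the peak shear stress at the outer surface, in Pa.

ω = 2π·169/60 = 17.70 rad/s, so T = P/ω = 726×745.7 / 17.70 = 30590 N·m.
J = πd⁴/32 = π(0.229)⁴/32 = 2.700×10^-4 m⁴.
τ_max = T·r/J = 30590 × 0.115 / 2.700×10^-4 = 1.297×10^7 Pa.

1.30e7 Pa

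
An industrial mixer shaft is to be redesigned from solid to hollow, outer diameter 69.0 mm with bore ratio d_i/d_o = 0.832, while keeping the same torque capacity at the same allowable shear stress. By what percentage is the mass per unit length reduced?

Equal τ_max and T ⇒ the solid shaft needs d_s³ = d_o³(1−k⁴), so d_s = 69.0·(1−0.832⁴)^(1/3) = 55.52 mm.
Area ratio A_h/A_s = d_o²(1−k²)/d_s² = (1−k²)/(1−k⁴)^(2/3) = 0.4755.
Mass saving = 1 − 0.4755 = 52.5 %.

52.5 %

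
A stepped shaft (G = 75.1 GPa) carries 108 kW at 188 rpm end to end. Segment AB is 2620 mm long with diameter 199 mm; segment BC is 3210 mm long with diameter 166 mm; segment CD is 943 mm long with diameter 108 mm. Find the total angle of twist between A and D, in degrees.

0.547°

ω = 2π·188/60 = 19.69 rad/s, so T = P/ω = 108×10³ / 19.69 = 5486 N·m.
J_AB = π(0.199)⁴/32 = 1.54×10^-4 m⁴; J_BC = π(0.166)⁴/32 = 7.45×10^-5 m⁴; J_CD = π(0.108)⁴/32 = 1.34×10^-5 m⁴.
θ = (T/G)·Σ L_i/J_i = (5486/75.1×10⁹)·(2.62/1.54×10^-4 + 3.21/7.45×10^-5 + 0.943/1.34×10^-5) = 9.546×10^-3 rad.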